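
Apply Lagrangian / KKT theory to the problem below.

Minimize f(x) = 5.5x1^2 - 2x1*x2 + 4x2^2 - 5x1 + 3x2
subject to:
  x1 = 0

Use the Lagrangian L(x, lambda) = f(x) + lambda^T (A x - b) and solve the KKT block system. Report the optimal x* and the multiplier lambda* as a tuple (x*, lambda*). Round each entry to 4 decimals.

Form the Lagrangian:
  L(x, lambda) = (1/2) x^T Q x + c^T x + lambda^T (A x - b)
Stationarity (grad_x L = 0): Q x + c + A^T lambda = 0.
Primal feasibility: A x = b.

This gives the KKT block system:
  [ Q   A^T ] [ x     ]   [-c ]
  [ A    0  ] [ lambda ] = [ b ]

Solving the linear system:
  x*      = (0, -0.375)
  lambda* = (4.25)
  f(x*)   = -0.5625

x* = (0, -0.375), lambda* = (4.25)


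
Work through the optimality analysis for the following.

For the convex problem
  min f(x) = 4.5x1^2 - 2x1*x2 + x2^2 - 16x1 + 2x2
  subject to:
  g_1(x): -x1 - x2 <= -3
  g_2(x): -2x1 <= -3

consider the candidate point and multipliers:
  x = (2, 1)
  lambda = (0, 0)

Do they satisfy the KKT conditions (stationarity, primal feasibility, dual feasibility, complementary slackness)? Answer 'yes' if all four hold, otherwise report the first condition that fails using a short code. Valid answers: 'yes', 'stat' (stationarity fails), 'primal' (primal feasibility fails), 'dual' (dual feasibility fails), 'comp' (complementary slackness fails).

Gradient of f: grad f(x) = Q x + c = (0, 0)
Constraint values g_i(x) = a_i^T x - b_i:
  g_1((2, 1)) = 0
  g_2((2, 1)) = -1
Stationarity residual: grad f(x) + sum_i lambda_i a_i = (0, 0)
  -> stationarity OK
Primal feasibility (all g_i <= 0): OK
Dual feasibility (all lambda_i >= 0): OK
Complementary slackness (lambda_i * g_i(x) = 0 for all i): OK

Verdict: yes, KKT holds.

yes


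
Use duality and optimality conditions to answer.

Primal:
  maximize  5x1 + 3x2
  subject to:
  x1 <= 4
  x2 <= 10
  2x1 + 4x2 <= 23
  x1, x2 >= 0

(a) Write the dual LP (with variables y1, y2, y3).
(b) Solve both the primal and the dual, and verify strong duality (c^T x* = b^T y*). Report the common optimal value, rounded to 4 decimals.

The standard primal-dual pair for 'max c^T x s.t. A x <= b, x >= 0' is:
  Dual:  min b^T y  s.t.  A^T y >= c,  y >= 0.

So the dual LP is:
  minimize  4y1 + 10y2 + 23y3
  subject to:
    y1 + 2y3 >= 5
    y2 + 4y3 >= 3
    y1, y2, y3 >= 0

Solving the primal: x* = (4, 3.75).
  primal value c^T x* = 31.25.
Solving the dual: y* = (3.5, 0, 0.75).
  dual value b^T y* = 31.25.
Strong duality: c^T x* = b^T y*. Confirmed.

31.25


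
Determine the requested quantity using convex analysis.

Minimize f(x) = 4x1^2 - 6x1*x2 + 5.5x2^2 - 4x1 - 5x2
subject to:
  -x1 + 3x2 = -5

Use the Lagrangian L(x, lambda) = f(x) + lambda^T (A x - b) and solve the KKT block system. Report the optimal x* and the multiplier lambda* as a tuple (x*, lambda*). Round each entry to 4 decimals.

Form the Lagrangian:
  L(x, lambda) = (1/2) x^T Q x + c^T x + lambda^T (A x - b)
Stationarity (grad_x L = 0): Q x + c + A^T lambda = 0.
Primal feasibility: A x = b.

This gives the KKT block system:
  [ Q   A^T ] [ x     ]   [-c ]
  [ A    0  ] [ lambda ] = [ b ]

Solving the linear system:
  x*      = (0.3404, -1.5532)
  lambda* = (8.0426)
  f(x*)   = 23.3085

x* = (0.3404, -1.5532), lambda* = (8.0426)


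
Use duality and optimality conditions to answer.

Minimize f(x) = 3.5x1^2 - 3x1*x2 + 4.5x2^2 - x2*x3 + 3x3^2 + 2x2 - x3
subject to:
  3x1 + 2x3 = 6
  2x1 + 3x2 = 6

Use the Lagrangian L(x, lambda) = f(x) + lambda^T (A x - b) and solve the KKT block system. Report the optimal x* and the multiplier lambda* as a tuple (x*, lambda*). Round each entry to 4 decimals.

Form the Lagrangian:
  L(x, lambda) = (1/2) x^T Q x + c^T x + lambda^T (A x - b)
Stationarity (grad_x L = 0): Q x + c + A^T lambda = 0.
Primal feasibility: A x = b.

This gives the KKT block system:
  [ Q   A^T ] [ x     ]   [-c ]
  [ A    0  ] [ lambda ] = [ b ]

Solving the linear system:
  x*      = (1.5031, 0.9979, 0.7453)
  lambda* = (-1.2369, -1.9088)
  f(x*)   = 10.0624

x* = (1.5031, 0.9979, 0.7453), lambda* = (-1.2369, -1.9088)


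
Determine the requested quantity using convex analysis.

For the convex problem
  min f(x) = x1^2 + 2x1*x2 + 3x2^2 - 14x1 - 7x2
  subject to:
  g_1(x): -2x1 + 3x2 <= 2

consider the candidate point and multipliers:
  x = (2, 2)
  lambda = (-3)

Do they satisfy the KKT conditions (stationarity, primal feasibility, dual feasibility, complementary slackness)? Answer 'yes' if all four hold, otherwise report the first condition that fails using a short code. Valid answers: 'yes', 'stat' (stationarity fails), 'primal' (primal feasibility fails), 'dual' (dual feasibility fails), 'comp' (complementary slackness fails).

Gradient of f: grad f(x) = Q x + c = (-6, 9)
Constraint values g_i(x) = a_i^T x - b_i:
  g_1((2, 2)) = 0
Stationarity residual: grad f(x) + sum_i lambda_i a_i = (0, 0)
  -> stationarity OK
Primal feasibility (all g_i <= 0): OK
Dual feasibility (all lambda_i >= 0): FAILS
Complementary slackness (lambda_i * g_i(x) = 0 for all i): OK

Verdict: the first failing condition is dual_feasibility -> dual.

dual


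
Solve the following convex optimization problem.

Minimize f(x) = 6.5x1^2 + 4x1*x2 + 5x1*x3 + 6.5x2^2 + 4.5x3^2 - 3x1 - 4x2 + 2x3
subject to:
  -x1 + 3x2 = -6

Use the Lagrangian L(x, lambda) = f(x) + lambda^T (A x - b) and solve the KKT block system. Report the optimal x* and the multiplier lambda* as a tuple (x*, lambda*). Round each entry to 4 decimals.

Form the Lagrangian:
  L(x, lambda) = (1/2) x^T Q x + c^T x + lambda^T (A x - b)
Stationarity (grad_x L = 0): Q x + c + A^T lambda = 0.
Primal feasibility: A x = b.

This gives the KKT block system:
  [ Q   A^T ] [ x     ]   [-c ]
  [ A    0  ] [ lambda ] = [ b ]

Solving the linear system:
  x*      = (1.5426, -1.4858, -1.0792)
  lambda* = (5.7149)
  f(x*)   = 16.7231

x* = (1.5426, -1.4858, -1.0792), lambda* = (5.7149)


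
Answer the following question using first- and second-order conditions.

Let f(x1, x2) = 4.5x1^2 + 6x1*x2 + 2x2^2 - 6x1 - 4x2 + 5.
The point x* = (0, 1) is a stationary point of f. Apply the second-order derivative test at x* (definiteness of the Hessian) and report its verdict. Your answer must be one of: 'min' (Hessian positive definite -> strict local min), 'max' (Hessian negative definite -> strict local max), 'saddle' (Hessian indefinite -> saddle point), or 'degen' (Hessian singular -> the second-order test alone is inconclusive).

Compute the Hessian H = grad^2 f:
  H = [[9, 6], [6, 4]]
Verify stationarity: grad f(x*) = H x* + g = (0, 0).
Eigenvalues of H: 0, 13.
H has a zero eigenvalue (singular; positive semidefinite but not definite), so H is neither positive definite, negative definite, nor indefinite. The second-order test alone is inconclusive -> degen.
(Indeed, f is constant along the null direction of H through x*, so x* is not a strict local extremum.)

degen


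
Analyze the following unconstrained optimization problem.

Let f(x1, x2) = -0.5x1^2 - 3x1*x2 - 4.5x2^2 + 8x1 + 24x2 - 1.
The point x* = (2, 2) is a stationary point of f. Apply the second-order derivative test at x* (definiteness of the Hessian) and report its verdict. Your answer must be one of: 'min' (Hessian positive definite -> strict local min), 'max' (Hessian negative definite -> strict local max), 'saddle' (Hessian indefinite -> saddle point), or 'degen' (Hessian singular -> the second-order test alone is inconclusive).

Compute the Hessian H = grad^2 f:
  H = [[-1, -3], [-3, -9]]
Verify stationarity: grad f(x*) = H x* + g = (0, 0).
Eigenvalues of H: -10, 0.
H has a zero eigenvalue (singular; negative semidefinite but not definite), so H is neither positive definite, negative definite, nor indefinite. The second-order test alone is inconclusive -> degen.
(Indeed, f is constant along the null direction of H through x*, so x* is not a strict local extremum.)

degen


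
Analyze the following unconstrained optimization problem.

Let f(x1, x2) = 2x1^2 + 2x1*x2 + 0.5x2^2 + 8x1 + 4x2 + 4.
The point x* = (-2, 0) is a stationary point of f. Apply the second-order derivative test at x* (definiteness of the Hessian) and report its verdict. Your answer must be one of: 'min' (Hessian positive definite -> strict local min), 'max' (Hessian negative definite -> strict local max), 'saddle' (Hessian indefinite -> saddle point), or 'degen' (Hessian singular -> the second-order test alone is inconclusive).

Compute the Hessian H = grad^2 f:
  H = [[4, 2], [2, 1]]
Verify stationarity: grad f(x*) = H x* + g = (0, 0).
Eigenvalues of H: 0, 5.
H has a zero eigenvalue (singular; positive semidefinite but not definite), so H is neither positive definite, negative definite, nor indefinite. The second-order test alone is inconclusive -> degen.
(Indeed, f is constant along the null direction of H through x*, so x* is not a strict local extremum.)

degen


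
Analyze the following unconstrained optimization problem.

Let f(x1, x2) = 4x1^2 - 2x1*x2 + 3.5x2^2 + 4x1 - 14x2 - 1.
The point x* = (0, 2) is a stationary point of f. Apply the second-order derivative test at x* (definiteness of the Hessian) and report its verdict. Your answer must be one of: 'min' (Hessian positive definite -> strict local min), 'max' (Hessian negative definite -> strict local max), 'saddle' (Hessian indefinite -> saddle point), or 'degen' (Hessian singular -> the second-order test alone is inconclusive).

Compute the Hessian H = grad^2 f:
  H = [[8, -2], [-2, 7]]
Verify stationarity: grad f(x*) = H x* + g = (0, 0).
Eigenvalues of H: 5.4384, 9.5616.
Both eigenvalues > 0, so H is positive definite -> x* is a strict local min.

min


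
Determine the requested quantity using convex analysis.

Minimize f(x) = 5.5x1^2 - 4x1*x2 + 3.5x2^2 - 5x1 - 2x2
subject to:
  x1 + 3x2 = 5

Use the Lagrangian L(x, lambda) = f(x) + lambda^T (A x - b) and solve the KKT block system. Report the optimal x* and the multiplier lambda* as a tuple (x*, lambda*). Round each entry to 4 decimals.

Form the Lagrangian:
  L(x, lambda) = (1/2) x^T Q x + c^T x + lambda^T (A x - b)
Stationarity (grad_x L = 0): Q x + c + A^T lambda = 0.
Primal feasibility: A x = b.

This gives the KKT block system:
  [ Q   A^T ] [ x     ]   [-c ]
  [ A    0  ] [ lambda ] = [ b ]

Solving the linear system:
  x*      = (1.0308, 1.3231)
  lambda* = (-1.0462)
  f(x*)   = -1.2846

x* = (1.0308, 1.3231), lambda* = (-1.0462)


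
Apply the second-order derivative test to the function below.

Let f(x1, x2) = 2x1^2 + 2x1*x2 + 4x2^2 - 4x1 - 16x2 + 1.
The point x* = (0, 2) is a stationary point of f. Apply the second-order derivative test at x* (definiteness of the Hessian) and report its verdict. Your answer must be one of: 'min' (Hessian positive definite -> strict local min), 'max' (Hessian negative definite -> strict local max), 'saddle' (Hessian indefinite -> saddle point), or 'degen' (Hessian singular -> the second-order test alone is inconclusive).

Compute the Hessian H = grad^2 f:
  H = [[4, 2], [2, 8]]
Verify stationarity: grad f(x*) = H x* + g = (0, 0).
Eigenvalues of H: 3.1716, 8.8284.
Both eigenvalues > 0, so H is positive definite -> x* is a strict local min.

min


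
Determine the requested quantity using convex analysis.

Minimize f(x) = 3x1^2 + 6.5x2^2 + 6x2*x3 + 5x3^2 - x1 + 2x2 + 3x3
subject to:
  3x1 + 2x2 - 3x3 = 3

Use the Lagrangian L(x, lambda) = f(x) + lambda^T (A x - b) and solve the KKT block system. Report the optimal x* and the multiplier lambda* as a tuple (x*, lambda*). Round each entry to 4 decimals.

Form the Lagrangian:
  L(x, lambda) = (1/2) x^T Q x + c^T x + lambda^T (A x - b)
Stationarity (grad_x L = 0): Q x + c + A^T lambda = 0.
Primal feasibility: A x = b.

This gives the KKT block system:
  [ Q   A^T ] [ x     ]   [-c ]
  [ A    0  ] [ lambda ] = [ b ]

Solving the linear system:
  x*      = (0.3802, 0.1514, -0.5189)
  lambda* = (-0.427)
  f(x*)   = -0.1766

x* = (0.3802, 0.1514, -0.5189), lambda* = (-0.427)


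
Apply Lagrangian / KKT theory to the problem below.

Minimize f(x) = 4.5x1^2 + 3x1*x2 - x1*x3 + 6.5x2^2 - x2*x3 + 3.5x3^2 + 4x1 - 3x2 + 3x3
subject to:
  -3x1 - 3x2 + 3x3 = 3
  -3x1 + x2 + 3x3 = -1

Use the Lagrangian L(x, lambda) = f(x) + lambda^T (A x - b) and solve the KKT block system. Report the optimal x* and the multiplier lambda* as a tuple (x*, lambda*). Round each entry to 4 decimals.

Form the Lagrangian:
  L(x, lambda) = (1/2) x^T Q x + c^T x + lambda^T (A x - b)
Stationarity (grad_x L = 0): Q x + c + A^T lambda = 0.
Primal feasibility: A x = b.

This gives the KKT block system:
  [ Q   A^T ] [ x     ]   [-c ]
  [ A    0  ] [ lambda ] = [ b ]

Solving the linear system:
  x*      = (-0.3571, -1, -0.3571)
  lambda* = (-4.3333, 3.7143)
  f(x*)   = 8.6071

x* = (-0.3571, -1, -0.3571), lambda* = (-4.3333, 3.7143)


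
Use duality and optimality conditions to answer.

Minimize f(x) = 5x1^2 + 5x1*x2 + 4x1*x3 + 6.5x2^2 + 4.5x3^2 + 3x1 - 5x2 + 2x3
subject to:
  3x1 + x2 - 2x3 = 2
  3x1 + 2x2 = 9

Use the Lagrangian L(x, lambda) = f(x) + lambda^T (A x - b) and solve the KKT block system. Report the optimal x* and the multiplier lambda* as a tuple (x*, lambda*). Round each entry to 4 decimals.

Form the Lagrangian:
  L(x, lambda) = (1/2) x^T Q x + c^T x + lambda^T (A x - b)
Stationarity (grad_x L = 0): Q x + c + A^T lambda = 0.
Primal feasibility: A x = b.

This gives the KKT block system:
  [ Q   A^T ] [ x     ]   [-c ]
  [ A    0  ] [ lambda ] = [ b ]

Solving the linear system:
  x*      = (1.1274, 2.8088, 2.0956)
  lambda* = (12.685, -24.9186)
  f(x*)   = 96.2133

x* = (1.1274, 2.8088, 2.0956), lambda* = (12.685, -24.9186)


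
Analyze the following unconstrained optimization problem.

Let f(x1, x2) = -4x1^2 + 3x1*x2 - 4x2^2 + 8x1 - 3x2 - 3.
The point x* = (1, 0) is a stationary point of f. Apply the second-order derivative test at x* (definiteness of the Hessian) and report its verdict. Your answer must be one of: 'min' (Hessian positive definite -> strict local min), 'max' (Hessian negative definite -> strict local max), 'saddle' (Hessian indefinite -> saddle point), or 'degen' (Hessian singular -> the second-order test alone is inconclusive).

Compute the Hessian H = grad^2 f:
  H = [[-8, 3], [3, -8]]
Verify stationarity: grad f(x*) = H x* + g = (0, 0).
Eigenvalues of H: -11, -5.
Both eigenvalues < 0, so H is negative definite -> x* is a strict local max.

max


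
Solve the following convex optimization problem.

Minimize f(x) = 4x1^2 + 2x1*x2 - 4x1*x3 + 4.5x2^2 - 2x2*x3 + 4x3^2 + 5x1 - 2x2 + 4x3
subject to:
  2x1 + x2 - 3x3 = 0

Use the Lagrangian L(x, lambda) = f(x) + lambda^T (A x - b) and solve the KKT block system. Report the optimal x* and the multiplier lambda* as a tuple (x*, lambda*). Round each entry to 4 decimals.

Form the Lagrangian:
  L(x, lambda) = (1/2) x^T Q x + c^T x + lambda^T (A x - b)
Stationarity (grad_x L = 0): Q x + c + A^T lambda = 0.
Primal feasibility: A x = b.

This gives the KKT block system:
  [ Q   A^T ] [ x     ]   [-c ]
  [ A    0  ] [ lambda ] = [ b ]

Solving the linear system:
  x*      = (-1.2756, 0.2436, -0.7692)
  lambda* = (0.8205)
  f(x*)   = -4.9712

x* = (-1.2756, 0.2436, -0.7692), lambda* = (0.8205)


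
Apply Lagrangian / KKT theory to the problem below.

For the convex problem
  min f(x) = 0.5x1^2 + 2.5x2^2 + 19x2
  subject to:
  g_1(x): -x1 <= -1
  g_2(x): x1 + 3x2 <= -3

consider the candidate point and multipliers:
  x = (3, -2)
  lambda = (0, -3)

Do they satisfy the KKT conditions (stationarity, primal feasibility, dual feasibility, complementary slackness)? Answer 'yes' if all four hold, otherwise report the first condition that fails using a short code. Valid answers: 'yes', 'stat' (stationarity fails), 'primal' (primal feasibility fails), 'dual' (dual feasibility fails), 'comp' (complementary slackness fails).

Gradient of f: grad f(x) = Q x + c = (3, 9)
Constraint values g_i(x) = a_i^T x - b_i:
  g_1((3, -2)) = -2
  g_2((3, -2)) = 0
Stationarity residual: grad f(x) + sum_i lambda_i a_i = (0, 0)
  -> stationarity OK
Primal feasibility (all g_i <= 0): OK
Dual feasibility (all lambda_i >= 0): FAILS
Complementary slackness (lambda_i * g_i(x) = 0 for all i): OK

Verdict: the first failing condition is dual_feasibility -> dual.

dual


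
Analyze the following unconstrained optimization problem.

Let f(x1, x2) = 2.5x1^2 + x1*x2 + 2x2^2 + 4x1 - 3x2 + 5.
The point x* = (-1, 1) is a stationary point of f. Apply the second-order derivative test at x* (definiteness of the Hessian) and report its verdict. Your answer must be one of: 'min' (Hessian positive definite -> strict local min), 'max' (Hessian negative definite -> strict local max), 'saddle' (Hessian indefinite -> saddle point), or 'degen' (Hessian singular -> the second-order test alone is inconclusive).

Compute the Hessian H = grad^2 f:
  H = [[5, 1], [1, 4]]
Verify stationarity: grad f(x*) = H x* + g = (0, 0).
Eigenvalues of H: 3.382, 5.618.
Both eigenvalues > 0, so H is positive definite -> x* is a strict local min.

min


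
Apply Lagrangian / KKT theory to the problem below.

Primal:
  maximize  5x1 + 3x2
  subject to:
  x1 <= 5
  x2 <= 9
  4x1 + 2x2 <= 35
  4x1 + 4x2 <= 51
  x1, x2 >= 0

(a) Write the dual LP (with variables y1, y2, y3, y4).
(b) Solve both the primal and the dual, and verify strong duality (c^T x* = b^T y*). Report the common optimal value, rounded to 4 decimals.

The standard primal-dual pair for 'max c^T x s.t. A x <= b, x >= 0' is:
  Dual:  min b^T y  s.t.  A^T y >= c,  y >= 0.

So the dual LP is:
  minimize  5y1 + 9y2 + 35y3 + 51y4
  subject to:
    y1 + 4y3 + 4y4 >= 5
    y2 + 2y3 + 4y4 >= 3
    y1, y2, y3, y4 >= 0

Solving the primal: x* = (4.75, 8).
  primal value c^T x* = 47.75.
Solving the dual: y* = (0, 0, 1, 0.25).
  dual value b^T y* = 47.75.
Strong duality: c^T x* = b^T y*. Confirmed.

47.75


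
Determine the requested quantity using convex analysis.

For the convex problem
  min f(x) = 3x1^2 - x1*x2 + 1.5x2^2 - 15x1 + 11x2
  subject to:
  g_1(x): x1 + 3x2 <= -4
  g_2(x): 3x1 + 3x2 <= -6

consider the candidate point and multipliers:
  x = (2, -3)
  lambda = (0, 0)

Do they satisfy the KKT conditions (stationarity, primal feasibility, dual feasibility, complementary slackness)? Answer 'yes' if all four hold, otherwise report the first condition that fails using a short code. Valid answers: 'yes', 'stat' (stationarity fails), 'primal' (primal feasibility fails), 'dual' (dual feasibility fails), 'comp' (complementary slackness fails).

Gradient of f: grad f(x) = Q x + c = (0, 0)
Constraint values g_i(x) = a_i^T x - b_i:
  g_1((2, -3)) = -3
  g_2((2, -3)) = 3
Stationarity residual: grad f(x) + sum_i lambda_i a_i = (0, 0)
  -> stationarity OK
Primal feasibility (all g_i <= 0): FAILS
Dual feasibility (all lambda_i >= 0): OK
Complementary slackness (lambda_i * g_i(x) = 0 for all i): OK

Verdict: the first failing condition is primal_feasibility -> primal.

primal


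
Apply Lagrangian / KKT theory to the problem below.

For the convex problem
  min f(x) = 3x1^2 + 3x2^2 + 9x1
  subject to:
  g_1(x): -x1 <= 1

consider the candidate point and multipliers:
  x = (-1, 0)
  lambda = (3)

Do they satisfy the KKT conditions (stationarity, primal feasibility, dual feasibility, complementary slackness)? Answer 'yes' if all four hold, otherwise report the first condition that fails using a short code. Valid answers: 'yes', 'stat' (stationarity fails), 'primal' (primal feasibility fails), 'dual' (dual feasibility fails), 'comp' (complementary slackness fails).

Gradient of f: grad f(x) = Q x + c = (3, 0)
Constraint values g_i(x) = a_i^T x - b_i:
  g_1((-1, 0)) = 0
Stationarity residual: grad f(x) + sum_i lambda_i a_i = (0, 0)
  -> stationarity OK
Primal feasibility (all g_i <= 0): OK
Dual feasibility (all lambda_i >= 0): OK
Complementary slackness (lambda_i * g_i(x) = 0 for all i): OK

Verdict: yes, KKT holds.

yes


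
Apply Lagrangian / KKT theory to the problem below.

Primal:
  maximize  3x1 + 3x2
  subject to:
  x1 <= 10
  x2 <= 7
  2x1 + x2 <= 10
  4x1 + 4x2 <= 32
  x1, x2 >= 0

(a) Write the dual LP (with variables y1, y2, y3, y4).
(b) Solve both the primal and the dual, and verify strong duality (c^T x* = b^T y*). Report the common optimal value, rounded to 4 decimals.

The standard primal-dual pair for 'max c^T x s.t. A x <= b, x >= 0' is:
  Dual:  min b^T y  s.t.  A^T y >= c,  y >= 0.

So the dual LP is:
  minimize  10y1 + 7y2 + 10y3 + 32y4
  subject to:
    y1 + 2y3 + 4y4 >= 3
    y2 + y3 + 4y4 >= 3
    y1, y2, y3, y4 >= 0

Solving the primal: x* = (2, 6).
  primal value c^T x* = 24.
Solving the dual: y* = (0, 0, 0, 0.75).
  dual value b^T y* = 24.
Strong duality: c^T x* = b^T y*. Confirmed.

24


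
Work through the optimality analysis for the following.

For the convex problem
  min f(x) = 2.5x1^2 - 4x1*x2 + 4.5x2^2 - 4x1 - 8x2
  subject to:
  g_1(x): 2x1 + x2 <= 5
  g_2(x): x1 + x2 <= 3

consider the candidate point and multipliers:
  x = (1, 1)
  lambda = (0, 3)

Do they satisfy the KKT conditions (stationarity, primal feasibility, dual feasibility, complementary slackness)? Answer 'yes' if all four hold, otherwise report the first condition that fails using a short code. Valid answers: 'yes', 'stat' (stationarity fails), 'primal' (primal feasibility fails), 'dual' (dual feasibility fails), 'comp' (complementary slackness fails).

Gradient of f: grad f(x) = Q x + c = (-3, -3)
Constraint values g_i(x) = a_i^T x - b_i:
  g_1((1, 1)) = -2
  g_2((1, 1)) = -1
Stationarity residual: grad f(x) + sum_i lambda_i a_i = (0, 0)
  -> stationarity OK
Primal feasibility (all g_i <= 0): OK
Dual feasibility (all lambda_i >= 0): OK
Complementary slackness (lambda_i * g_i(x) = 0 for all i): FAILS

Verdict: the first failing condition is complementary_slackness -> comp.

comp


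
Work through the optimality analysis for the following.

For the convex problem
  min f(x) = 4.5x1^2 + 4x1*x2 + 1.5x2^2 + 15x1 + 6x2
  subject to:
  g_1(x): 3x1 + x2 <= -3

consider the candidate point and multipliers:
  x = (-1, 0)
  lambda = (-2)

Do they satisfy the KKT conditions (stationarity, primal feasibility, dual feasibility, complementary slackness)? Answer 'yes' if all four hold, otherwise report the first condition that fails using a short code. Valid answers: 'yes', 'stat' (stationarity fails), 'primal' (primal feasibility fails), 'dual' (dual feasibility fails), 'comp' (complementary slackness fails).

Gradient of f: grad f(x) = Q x + c = (6, 2)
Constraint values g_i(x) = a_i^T x - b_i:
  g_1((-1, 0)) = 0
Stationarity residual: grad f(x) + sum_i lambda_i a_i = (0, 0)
  -> stationarity OK
Primal feasibility (all g_i <= 0): OK
Dual feasibility (all lambda_i >= 0): FAILS
Complementary slackness (lambda_i * g_i(x) = 0 for all i): OK

Verdict: the first failing condition is dual_feasibility -> dual.

dual


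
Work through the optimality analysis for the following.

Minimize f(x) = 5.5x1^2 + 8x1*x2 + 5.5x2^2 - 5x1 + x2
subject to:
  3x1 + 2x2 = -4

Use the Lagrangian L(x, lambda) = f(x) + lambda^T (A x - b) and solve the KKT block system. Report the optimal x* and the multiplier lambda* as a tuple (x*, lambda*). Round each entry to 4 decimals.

Form the Lagrangian:
  L(x, lambda) = (1/2) x^T Q x + c^T x + lambda^T (A x - b)
Stationarity (grad_x L = 0): Q x + c + A^T lambda = 0.
Primal feasibility: A x = b.

This gives the KKT block system:
  [ Q   A^T ] [ x     ]   [-c ]
  [ A    0  ] [ lambda ] = [ b ]

Solving the linear system:
  x*      = (-0.8936, -0.6596)
  lambda* = (6.7021)
  f(x*)   = 15.3085

x* = (-0.8936, -0.6596), lambda* = (6.7021)


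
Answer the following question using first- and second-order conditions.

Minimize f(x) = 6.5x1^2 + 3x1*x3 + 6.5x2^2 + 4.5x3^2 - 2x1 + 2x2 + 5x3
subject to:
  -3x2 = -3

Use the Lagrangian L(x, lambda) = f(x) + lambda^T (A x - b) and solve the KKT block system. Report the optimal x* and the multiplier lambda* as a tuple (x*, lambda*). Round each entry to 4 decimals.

Form the Lagrangian:
  L(x, lambda) = (1/2) x^T Q x + c^T x + lambda^T (A x - b)
Stationarity (grad_x L = 0): Q x + c + A^T lambda = 0.
Primal feasibility: A x = b.

This gives the KKT block system:
  [ Q   A^T ] [ x     ]   [-c ]
  [ A    0  ] [ lambda ] = [ b ]

Solving the linear system:
  x*      = (0.3056, 1, -0.6574)
  lambda* = (5)
  f(x*)   = 6.5509

x* = (0.3056, 1, -0.6574), lambda* = (5)


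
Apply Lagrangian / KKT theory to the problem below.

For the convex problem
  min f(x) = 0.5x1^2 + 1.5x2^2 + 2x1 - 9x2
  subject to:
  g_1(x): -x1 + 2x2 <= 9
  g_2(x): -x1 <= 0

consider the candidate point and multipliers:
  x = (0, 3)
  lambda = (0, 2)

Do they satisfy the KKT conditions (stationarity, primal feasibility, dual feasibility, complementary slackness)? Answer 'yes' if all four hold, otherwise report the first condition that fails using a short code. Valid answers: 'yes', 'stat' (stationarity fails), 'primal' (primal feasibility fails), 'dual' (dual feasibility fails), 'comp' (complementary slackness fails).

Gradient of f: grad f(x) = Q x + c = (2, 0)
Constraint values g_i(x) = a_i^T x - b_i:
  g_1((0, 3)) = -3
  g_2((0, 3)) = 0
Stationarity residual: grad f(x) + sum_i lambda_i a_i = (0, 0)
  -> stationarity OK
Primal feasibility (all g_i <= 0): OK
Dual feasibility (all lambda_i >= 0): OK
Complementary slackness (lambda_i * g_i(x) = 0 for all i): OK

Verdict: yes, KKT holds.

yes


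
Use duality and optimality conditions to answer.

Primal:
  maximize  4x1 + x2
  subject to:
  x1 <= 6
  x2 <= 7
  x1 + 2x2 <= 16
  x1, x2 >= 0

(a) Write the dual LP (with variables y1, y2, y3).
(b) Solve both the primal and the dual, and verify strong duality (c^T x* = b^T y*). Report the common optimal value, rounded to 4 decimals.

The standard primal-dual pair for 'max c^T x s.t. A x <= b, x >= 0' is:
  Dual:  min b^T y  s.t.  A^T y >= c,  y >= 0.

So the dual LP is:
  minimize  6y1 + 7y2 + 16y3
  subject to:
    y1 + y3 >= 4
    y2 + 2y3 >= 1
    y1, y2, y3 >= 0

Solving the primal: x* = (6, 5).
  primal value c^T x* = 29.
Solving the dual: y* = (3.5, 0, 0.5).
  dual value b^T y* = 29.
Strong duality: c^T x* = b^T y*. Confirmed.

29


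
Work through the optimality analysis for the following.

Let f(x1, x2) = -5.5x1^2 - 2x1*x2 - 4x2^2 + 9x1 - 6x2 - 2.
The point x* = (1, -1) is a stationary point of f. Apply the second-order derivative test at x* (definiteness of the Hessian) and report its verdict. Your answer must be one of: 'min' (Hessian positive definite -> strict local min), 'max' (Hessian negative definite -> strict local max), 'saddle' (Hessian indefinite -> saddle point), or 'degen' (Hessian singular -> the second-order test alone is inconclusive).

Compute the Hessian H = grad^2 f:
  H = [[-11, -2], [-2, -8]]
Verify stationarity: grad f(x*) = H x* + g = (0, 0).
Eigenvalues of H: -12, -7.
Both eigenvalues < 0, so H is negative definite -> x* is a strict local max.

max


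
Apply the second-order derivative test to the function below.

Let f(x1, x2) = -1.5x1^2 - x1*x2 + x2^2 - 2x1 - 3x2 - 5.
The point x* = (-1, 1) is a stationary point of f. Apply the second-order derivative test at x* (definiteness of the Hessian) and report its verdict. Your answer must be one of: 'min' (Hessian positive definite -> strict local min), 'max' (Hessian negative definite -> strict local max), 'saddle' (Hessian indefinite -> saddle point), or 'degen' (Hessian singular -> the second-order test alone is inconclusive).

Compute the Hessian H = grad^2 f:
  H = [[-3, -1], [-1, 2]]
Verify stationarity: grad f(x*) = H x* + g = (0, 0).
Eigenvalues of H: -3.1926, 2.1926.
Eigenvalues have mixed signs, so H is indefinite -> x* is a saddle point.

saddle


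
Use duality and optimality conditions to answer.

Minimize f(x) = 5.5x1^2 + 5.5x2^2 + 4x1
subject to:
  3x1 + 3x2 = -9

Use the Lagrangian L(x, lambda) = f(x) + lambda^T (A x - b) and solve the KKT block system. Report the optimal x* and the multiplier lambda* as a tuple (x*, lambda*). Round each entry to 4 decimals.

Form the Lagrangian:
  L(x, lambda) = (1/2) x^T Q x + c^T x + lambda^T (A x - b)
Stationarity (grad_x L = 0): Q x + c + A^T lambda = 0.
Primal feasibility: A x = b.

This gives the KKT block system:
  [ Q   A^T ] [ x     ]   [-c ]
  [ A    0  ] [ lambda ] = [ b ]

Solving the linear system:
  x*      = (-1.6818, -1.3182)
  lambda* = (4.8333)
  f(x*)   = 18.3864

x* = (-1.6818, -1.3182), lambda* = (4.8333)


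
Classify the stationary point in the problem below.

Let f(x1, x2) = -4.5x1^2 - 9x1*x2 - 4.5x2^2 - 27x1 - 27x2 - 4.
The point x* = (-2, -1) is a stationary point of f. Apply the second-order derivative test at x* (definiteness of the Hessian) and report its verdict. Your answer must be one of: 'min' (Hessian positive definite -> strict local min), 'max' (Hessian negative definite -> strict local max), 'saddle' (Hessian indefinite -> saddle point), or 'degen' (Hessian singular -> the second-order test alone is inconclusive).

Compute the Hessian H = grad^2 f:
  H = [[-9, -9], [-9, -9]]
Verify stationarity: grad f(x*) = H x* + g = (0, 0).
Eigenvalues of H: -18, 0.
H has a zero eigenvalue (singular; negative semidefinite but not definite), so H is neither positive definite, negative definite, nor indefinite. The second-order test alone is inconclusive -> degen.
(Indeed, f is constant along the null direction of H through x*, so x* is not a strict local extremum.)

degen


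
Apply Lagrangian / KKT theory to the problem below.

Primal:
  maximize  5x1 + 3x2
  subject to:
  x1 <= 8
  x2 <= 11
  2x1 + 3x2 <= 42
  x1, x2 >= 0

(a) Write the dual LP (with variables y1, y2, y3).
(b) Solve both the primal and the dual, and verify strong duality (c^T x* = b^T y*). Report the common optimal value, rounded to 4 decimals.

The standard primal-dual pair for 'max c^T x s.t. A x <= b, x >= 0' is:
  Dual:  min b^T y  s.t.  A^T y >= c,  y >= 0.

So the dual LP is:
  minimize  8y1 + 11y2 + 42y3
  subject to:
    y1 + 2y3 >= 5
    y2 + 3y3 >= 3
    y1, y2, y3 >= 0

Solving the primal: x* = (8, 8.6667).
  primal value c^T x* = 66.
Solving the dual: y* = (3, 0, 1).
  dual value b^T y* = 66.
Strong duality: c^T x* = b^T y*. Confirmed.

66


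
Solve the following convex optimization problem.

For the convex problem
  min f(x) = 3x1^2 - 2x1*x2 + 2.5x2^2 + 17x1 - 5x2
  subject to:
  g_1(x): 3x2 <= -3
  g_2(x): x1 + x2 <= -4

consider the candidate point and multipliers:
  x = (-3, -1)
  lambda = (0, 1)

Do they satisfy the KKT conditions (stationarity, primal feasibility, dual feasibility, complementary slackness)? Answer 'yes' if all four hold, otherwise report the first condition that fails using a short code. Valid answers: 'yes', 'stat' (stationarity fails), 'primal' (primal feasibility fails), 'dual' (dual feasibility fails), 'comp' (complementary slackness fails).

Gradient of f: grad f(x) = Q x + c = (1, -4)
Constraint values g_i(x) = a_i^T x - b_i:
  g_1((-3, -1)) = 0
  g_2((-3, -1)) = 0
Stationarity residual: grad f(x) + sum_i lambda_i a_i = (2, -3)
  -> stationarity FAILS
Primal feasibility (all g_i <= 0): OK
Dual feasibility (all lambda_i >= 0): OK
Complementary slackness (lambda_i * g_i(x) = 0 for all i): OK

Verdict: the first failing condition is stationarity -> stat.

stat


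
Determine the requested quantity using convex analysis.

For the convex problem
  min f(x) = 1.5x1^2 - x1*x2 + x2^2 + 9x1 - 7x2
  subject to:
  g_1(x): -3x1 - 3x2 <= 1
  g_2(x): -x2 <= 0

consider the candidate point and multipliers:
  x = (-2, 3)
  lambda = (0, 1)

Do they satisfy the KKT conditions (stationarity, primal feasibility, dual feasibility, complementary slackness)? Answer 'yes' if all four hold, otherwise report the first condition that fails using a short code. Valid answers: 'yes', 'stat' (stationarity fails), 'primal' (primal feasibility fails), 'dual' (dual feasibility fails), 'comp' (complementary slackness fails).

Gradient of f: grad f(x) = Q x + c = (0, 1)
Constraint values g_i(x) = a_i^T x - b_i:
  g_1((-2, 3)) = -4
  g_2((-2, 3)) = -3
Stationarity residual: grad f(x) + sum_i lambda_i a_i = (0, 0)
  -> stationarity OK
Primal feasibility (all g_i <= 0): OK
Dual feasibility (all lambda_i >= 0): OK
Complementary slackness (lambda_i * g_i(x) = 0 for all i): FAILS

Verdict: the first failing condition is complementary_slackness -> comp.

comp


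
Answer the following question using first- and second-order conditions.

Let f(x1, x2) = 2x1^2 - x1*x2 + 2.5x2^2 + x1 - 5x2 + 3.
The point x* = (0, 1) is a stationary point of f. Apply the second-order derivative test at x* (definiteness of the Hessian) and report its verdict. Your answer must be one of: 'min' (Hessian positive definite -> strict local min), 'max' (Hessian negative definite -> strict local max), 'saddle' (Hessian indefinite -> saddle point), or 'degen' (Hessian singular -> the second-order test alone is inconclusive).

Compute the Hessian H = grad^2 f:
  H = [[4, -1], [-1, 5]]
Verify stationarity: grad f(x*) = H x* + g = (0, 0).
Eigenvalues of H: 3.382, 5.618.
Both eigenvalues > 0, so H is positive definite -> x* is a strict local min.

min


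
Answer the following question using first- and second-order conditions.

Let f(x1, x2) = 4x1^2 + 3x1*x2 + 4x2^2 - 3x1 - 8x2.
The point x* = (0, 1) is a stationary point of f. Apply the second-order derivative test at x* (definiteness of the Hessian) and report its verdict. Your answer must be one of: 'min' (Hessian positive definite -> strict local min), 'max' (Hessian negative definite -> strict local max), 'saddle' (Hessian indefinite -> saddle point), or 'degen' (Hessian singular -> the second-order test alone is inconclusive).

Compute the Hessian H = grad^2 f:
  H = [[8, 3], [3, 8]]
Verify stationarity: grad f(x*) = H x* + g = (0, 0).
Eigenvalues of H: 5, 11.
Both eigenvalues > 0, so H is positive definite -> x* is a strict local min.

min


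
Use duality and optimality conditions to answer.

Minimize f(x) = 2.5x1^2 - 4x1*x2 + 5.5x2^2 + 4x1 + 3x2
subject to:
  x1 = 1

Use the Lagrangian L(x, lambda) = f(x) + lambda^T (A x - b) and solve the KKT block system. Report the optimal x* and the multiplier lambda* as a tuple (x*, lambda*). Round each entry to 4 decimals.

Form the Lagrangian:
  L(x, lambda) = (1/2) x^T Q x + c^T x + lambda^T (A x - b)
Stationarity (grad_x L = 0): Q x + c + A^T lambda = 0.
Primal feasibility: A x = b.

This gives the KKT block system:
  [ Q   A^T ] [ x     ]   [-c ]
  [ A    0  ] [ lambda ] = [ b ]

Solving the linear system:
  x*      = (1, 0.0909)
  lambda* = (-8.6364)
  f(x*)   = 6.4545

x* = (1, 0.0909), lambda* = (-8.6364)


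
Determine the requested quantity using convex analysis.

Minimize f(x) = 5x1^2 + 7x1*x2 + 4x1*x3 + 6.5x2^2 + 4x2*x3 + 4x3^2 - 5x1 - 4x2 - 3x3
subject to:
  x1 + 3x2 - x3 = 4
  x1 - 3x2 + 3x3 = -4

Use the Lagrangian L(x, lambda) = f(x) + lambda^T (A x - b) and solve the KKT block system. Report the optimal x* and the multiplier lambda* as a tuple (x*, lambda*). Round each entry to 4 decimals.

Form the Lagrangian:
  L(x, lambda) = (1/2) x^T Q x + c^T x + lambda^T (A x - b)
Stationarity (grad_x L = 0): Q x + c + A^T lambda = 0.
Primal feasibility: A x = b.

This gives the KKT block system:
  [ Q   A^T ] [ x     ]   [-c ]
  [ A    0  ] [ lambda ] = [ b ]

Solving the linear system:
  x*      = (0.5849, 0.9434, -0.5849)
  lambda* = (-4.2264, -0.8868)
  f(x*)   = 4.2075

x* = (0.5849, 0.9434, -0.5849), lambda* = (-4.2264, -0.8868)


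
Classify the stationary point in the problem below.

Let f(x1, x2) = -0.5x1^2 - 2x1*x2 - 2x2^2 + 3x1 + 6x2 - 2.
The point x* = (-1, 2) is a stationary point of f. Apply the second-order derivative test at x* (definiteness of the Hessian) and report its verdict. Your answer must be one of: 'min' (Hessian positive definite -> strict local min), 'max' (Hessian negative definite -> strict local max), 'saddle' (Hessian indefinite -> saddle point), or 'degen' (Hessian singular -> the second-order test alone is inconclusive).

Compute the Hessian H = grad^2 f:
  H = [[-1, -2], [-2, -4]]
Verify stationarity: grad f(x*) = H x* + g = (0, 0).
Eigenvalues of H: -5, 0.
H has a zero eigenvalue (singular; negative semidefinite but not definite), so H is neither positive definite, negative definite, nor indefinite. The second-order test alone is inconclusive -> degen.
(Indeed, f is constant along the null direction of H through x*, so x* is not a strict local extremum.)

degen


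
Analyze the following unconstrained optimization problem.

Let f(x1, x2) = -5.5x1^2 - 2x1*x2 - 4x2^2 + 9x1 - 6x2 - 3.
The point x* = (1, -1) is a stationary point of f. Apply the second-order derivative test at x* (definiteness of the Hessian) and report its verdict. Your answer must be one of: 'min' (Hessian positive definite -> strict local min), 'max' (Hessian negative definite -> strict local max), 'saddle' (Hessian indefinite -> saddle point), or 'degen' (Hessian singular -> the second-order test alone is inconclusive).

Compute the Hessian H = grad^2 f:
  H = [[-11, -2], [-2, -8]]
Verify stationarity: grad f(x*) = H x* + g = (0, 0).
Eigenvalues of H: -12, -7.
Both eigenvalues < 0, so H is negative definite -> x* is a strict local max.

max


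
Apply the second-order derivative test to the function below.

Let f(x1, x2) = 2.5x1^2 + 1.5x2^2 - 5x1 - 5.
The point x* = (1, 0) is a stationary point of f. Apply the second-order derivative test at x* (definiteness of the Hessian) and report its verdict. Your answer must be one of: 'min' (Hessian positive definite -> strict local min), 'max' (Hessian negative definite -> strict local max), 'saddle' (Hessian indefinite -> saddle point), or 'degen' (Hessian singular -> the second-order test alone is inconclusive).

Compute the Hessian H = grad^2 f:
  H = [[5, 0], [0, 3]]
Verify stationarity: grad f(x*) = H x* + g = (0, 0).
Eigenvalues of H: 3, 5.
Both eigenvalues > 0, so H is positive definite -> x* is a strict local min.

min


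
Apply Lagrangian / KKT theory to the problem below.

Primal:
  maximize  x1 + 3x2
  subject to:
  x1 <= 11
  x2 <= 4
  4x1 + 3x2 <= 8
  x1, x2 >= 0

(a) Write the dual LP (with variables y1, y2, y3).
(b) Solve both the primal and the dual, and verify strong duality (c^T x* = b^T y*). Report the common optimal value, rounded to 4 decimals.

The standard primal-dual pair for 'max c^T x s.t. A x <= b, x >= 0' is:
  Dual:  min b^T y  s.t.  A^T y >= c,  y >= 0.

So the dual LP is:
  minimize  11y1 + 4y2 + 8y3
  subject to:
    y1 + 4y3 >= 1
    y2 + 3y3 >= 3
    y1, y2, y3 >= 0

Solving the primal: x* = (0, 2.6667).
  primal value c^T x* = 8.
Solving the dual: y* = (0, 0, 1).
  dual value b^T y* = 8.
Strong duality: c^T x* = b^T y*. Confirmed.

8


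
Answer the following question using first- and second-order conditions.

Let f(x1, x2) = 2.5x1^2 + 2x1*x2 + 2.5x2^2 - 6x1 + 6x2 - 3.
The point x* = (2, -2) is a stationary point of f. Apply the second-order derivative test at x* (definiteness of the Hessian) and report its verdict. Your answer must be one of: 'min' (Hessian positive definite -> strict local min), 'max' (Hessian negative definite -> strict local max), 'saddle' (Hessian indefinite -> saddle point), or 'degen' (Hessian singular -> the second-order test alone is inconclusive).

Compute the Hessian H = grad^2 f:
  H = [[5, 2], [2, 5]]
Verify stationarity: grad f(x*) = H x* + g = (0, 0).
Eigenvalues of H: 3, 7.
Both eigenvalues > 0, so H is positive definite -> x* is a strict local min.

min


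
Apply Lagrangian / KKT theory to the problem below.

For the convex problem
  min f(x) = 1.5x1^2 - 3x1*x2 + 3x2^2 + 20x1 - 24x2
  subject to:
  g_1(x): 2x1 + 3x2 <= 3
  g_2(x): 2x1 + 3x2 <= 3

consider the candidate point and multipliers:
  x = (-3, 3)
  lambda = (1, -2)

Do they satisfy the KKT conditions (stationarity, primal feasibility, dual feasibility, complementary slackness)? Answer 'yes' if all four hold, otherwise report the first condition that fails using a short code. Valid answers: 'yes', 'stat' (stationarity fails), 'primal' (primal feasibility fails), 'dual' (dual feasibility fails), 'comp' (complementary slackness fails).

Gradient of f: grad f(x) = Q x + c = (2, 3)
Constraint values g_i(x) = a_i^T x - b_i:
  g_1((-3, 3)) = 0
  g_2((-3, 3)) = 0
Stationarity residual: grad f(x) + sum_i lambda_i a_i = (0, 0)
  -> stationarity OK
Primal feasibility (all g_i <= 0): OK
Dual feasibility (all lambda_i >= 0): FAILS
Complementary slackness (lambda_i * g_i(x) = 0 for all i): OK

Verdict: the first failing condition is dual_feasibility -> dual.

dual
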